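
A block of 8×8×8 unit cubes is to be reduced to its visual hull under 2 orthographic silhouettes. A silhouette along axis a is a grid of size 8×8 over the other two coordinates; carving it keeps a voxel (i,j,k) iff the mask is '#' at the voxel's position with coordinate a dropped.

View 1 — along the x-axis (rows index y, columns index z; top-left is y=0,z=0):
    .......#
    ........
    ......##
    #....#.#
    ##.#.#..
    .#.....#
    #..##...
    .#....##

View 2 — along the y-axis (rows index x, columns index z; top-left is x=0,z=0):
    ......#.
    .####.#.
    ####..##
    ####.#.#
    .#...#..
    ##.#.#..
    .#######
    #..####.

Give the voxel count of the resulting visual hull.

80 voxels

before carving: 512 voxels (8×8×8)
V1 x: intersect with YZ mask (18 set) -- 144 left
V2 y: intersect with XZ mask (36 set) -- 80 left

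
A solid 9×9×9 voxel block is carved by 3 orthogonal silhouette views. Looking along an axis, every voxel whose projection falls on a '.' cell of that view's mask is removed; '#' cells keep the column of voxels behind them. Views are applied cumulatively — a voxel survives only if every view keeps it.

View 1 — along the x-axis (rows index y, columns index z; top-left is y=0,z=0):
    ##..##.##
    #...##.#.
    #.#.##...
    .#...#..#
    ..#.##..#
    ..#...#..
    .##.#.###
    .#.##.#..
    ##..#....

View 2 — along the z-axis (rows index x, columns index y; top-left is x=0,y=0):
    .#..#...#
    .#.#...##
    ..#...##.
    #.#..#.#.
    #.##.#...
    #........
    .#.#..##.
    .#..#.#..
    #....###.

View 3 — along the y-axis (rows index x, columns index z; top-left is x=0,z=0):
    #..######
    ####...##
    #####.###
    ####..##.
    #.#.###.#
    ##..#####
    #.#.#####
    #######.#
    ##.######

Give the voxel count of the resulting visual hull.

before carving: 729 voxels (9×9×9)
carve view 1 (along x, YZ-mask fill 36/81): 324 voxels remain
carve view 2 (along z, XY-mask fill 30/81): 125 voxels remain
carve view 3 (along y, XZ-mask fill 63/81): 99 voxels remain

remaining voxels: 99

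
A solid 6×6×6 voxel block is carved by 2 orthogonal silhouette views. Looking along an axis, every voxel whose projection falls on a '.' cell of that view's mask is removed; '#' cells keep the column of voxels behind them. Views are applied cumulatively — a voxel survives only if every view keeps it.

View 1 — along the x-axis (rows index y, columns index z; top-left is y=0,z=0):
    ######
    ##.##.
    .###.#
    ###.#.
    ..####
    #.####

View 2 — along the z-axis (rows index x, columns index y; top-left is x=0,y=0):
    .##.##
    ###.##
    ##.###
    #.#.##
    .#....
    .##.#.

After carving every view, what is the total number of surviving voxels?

start: 6×6×6 = 216 voxels
[1] x-view keeps 27 columns → grid now 162
[2] z-view keeps 22 columns → grid now 98

98 voxels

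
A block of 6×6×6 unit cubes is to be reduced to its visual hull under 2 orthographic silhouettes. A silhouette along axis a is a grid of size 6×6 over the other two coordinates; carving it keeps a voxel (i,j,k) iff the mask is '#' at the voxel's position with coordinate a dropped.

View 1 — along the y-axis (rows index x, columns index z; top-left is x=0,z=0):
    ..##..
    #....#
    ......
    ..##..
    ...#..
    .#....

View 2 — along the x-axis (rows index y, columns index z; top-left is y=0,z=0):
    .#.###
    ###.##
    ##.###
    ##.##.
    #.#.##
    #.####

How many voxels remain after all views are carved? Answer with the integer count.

full grid |V| = 216
after view 1 [y-axis, 8 of 36 cells solid] → remaining = 48
after view 2 [x-axis, 27 of 36 cells solid] → remaining = 32

remaining voxels: 32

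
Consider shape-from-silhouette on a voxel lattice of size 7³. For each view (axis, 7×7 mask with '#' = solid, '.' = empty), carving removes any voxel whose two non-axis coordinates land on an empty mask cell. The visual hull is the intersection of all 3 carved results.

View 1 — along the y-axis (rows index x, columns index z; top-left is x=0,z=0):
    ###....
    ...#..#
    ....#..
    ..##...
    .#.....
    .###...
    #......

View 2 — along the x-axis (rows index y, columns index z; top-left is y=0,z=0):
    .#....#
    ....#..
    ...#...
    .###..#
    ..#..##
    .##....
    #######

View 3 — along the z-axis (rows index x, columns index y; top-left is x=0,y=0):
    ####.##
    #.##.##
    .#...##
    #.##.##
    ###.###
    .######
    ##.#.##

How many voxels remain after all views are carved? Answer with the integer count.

initial block: 7^3 = 343
carve view 1 (along y, XZ-mask fill 13/49): 91 voxels remain
carve view 2 (along x, YZ-mask fill 20/49): 41 voxels remain
carve view 3 (along z, XY-mask fill 36/49): 36 voxels remain

remaining voxels: 36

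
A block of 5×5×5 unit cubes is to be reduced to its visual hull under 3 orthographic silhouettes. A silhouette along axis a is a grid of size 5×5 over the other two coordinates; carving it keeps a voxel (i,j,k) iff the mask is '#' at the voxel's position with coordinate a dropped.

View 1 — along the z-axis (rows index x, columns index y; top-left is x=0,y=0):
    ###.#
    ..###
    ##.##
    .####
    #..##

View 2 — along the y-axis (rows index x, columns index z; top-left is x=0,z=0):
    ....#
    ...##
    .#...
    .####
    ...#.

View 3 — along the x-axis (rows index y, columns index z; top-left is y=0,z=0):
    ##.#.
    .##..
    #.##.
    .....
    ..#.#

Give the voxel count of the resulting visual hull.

remaining voxels: 12

start: 5×5×5 = 125 voxels
V1 z: intersect with XY mask (18 set) -- 90 left
V2 y: intersect with XZ mask (9 set) -- 33 left
V3 x: intersect with YZ mask (10 set) -- 12 left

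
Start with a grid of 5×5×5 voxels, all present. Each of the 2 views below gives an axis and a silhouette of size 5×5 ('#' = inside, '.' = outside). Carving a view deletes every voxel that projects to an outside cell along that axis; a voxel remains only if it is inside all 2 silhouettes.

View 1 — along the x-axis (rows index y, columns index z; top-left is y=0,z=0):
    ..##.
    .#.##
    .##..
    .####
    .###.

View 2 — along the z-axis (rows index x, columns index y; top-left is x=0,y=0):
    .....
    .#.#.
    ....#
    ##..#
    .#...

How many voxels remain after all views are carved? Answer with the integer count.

start: 5×5×5 = 125 voxels
step 1: project along x, AND mask (14/25) → |grid| = 70
step 2: project along z, AND mask (7/25) → |grid| = 21

21 voxels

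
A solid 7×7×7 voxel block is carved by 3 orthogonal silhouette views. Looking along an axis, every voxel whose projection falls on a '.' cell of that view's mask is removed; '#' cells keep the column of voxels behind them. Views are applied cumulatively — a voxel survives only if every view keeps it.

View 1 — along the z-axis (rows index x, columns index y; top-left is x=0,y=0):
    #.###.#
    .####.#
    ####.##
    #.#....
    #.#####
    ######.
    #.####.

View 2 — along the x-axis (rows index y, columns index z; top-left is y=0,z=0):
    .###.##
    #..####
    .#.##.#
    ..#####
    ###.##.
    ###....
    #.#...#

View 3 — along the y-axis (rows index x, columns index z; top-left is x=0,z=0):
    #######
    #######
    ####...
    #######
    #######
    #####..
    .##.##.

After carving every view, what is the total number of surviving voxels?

before carving: 343 voxels (7×7×7)
carve view 1 (along z, XY-mask fill 35/49): 245 voxels remain
carve view 2 (along x, YZ-mask fill 30/49): 152 voxels remain
carve view 3 (along y, XZ-mask fill 41/49): 125 voxels remain

remaining voxels: 125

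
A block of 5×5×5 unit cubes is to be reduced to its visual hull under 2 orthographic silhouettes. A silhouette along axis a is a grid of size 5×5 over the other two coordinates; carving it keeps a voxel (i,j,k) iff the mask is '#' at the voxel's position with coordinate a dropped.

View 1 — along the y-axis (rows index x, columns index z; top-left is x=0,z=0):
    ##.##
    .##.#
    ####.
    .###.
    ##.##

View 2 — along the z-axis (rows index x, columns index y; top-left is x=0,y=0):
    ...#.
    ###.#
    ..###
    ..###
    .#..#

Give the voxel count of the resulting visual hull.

45 voxels

full grid |V| = 125
carve view 1 (along y, XZ-mask fill 18/25): 90 voxels remain
carve view 2 (along z, XY-mask fill 13/25): 45 voxels remain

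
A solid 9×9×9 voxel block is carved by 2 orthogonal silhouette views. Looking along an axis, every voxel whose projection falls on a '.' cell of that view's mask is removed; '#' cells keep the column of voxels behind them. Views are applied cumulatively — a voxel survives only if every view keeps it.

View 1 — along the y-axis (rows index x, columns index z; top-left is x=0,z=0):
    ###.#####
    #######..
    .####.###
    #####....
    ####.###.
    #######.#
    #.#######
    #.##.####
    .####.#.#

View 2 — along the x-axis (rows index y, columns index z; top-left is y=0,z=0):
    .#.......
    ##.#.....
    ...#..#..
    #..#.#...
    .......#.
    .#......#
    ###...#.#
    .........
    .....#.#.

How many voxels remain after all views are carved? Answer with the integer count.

132 voxels

full grid |V| = 729
after view 1 [y-axis, 63 of 81 cells solid] → remaining = 567
after view 2 [x-axis, 19 of 81 cells solid] → remaining = 132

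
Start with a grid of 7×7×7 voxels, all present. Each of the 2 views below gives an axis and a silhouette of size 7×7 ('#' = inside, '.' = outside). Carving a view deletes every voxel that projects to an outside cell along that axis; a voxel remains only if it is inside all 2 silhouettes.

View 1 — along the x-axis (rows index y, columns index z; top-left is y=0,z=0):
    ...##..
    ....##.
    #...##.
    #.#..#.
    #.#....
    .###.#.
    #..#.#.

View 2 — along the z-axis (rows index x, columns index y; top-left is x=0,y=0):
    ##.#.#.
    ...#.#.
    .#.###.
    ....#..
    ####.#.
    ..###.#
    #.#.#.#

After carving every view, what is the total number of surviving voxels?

voxel count = 66

initial block: 7^3 = 343
  1. axis=0 (YZ plane), |mask|=19  ⇒  voxels=133
  2. axis=2 (XY plane), |mask|=24  ⇒  voxels=66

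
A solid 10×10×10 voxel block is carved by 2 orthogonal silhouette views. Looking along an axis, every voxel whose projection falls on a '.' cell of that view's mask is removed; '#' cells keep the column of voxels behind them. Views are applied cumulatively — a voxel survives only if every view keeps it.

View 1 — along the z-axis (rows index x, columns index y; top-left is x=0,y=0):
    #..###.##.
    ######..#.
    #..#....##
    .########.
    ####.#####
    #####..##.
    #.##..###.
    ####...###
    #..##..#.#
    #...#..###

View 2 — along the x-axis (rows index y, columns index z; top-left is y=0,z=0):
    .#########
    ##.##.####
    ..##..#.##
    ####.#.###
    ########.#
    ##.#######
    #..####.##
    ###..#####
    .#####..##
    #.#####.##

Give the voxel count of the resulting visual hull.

start: 10×10×10 = 1000 voxels
carve view 1 (along z, XY-mask fill 64/100): 640 voxels remain
carve view 2 (along x, YZ-mask fill 78/100): 501 voxels remain

|visual hull| = 501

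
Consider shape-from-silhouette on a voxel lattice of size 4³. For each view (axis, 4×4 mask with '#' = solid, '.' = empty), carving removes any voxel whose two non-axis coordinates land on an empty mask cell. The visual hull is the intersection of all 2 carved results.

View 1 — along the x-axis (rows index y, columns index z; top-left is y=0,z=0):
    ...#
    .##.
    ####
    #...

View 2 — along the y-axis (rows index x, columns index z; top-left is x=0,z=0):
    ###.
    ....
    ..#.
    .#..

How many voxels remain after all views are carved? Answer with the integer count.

remaining voxels: 10

start: 4×4×4 = 64 voxels
after view 1 [x-axis, 8 of 16 cells solid] → remaining = 32
after view 2 [y-axis, 5 of 16 cells solid] → remaining = 10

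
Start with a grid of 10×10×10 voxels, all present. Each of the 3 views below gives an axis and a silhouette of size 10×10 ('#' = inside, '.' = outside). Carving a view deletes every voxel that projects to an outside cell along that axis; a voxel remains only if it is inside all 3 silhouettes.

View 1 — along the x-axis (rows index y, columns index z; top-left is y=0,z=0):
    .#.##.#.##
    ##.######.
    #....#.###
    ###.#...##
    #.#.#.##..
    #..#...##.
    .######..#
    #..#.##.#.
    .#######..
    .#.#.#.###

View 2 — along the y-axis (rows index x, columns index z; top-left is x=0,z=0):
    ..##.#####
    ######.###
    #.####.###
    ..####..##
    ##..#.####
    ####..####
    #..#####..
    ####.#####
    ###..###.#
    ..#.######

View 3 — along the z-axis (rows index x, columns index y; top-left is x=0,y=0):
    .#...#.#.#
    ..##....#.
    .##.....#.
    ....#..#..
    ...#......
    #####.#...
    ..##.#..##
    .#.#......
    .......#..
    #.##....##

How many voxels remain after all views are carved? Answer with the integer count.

full grid |V| = 1000
  1. axis=0 (YZ plane), |mask|=59  ⇒  voxels=590
  2. axis=1 (XZ plane), |mask|=74  ⇒  voxels=434
  3. axis=2 (XY plane), |mask|=32  ⇒  voxels=141

|visual hull| = 141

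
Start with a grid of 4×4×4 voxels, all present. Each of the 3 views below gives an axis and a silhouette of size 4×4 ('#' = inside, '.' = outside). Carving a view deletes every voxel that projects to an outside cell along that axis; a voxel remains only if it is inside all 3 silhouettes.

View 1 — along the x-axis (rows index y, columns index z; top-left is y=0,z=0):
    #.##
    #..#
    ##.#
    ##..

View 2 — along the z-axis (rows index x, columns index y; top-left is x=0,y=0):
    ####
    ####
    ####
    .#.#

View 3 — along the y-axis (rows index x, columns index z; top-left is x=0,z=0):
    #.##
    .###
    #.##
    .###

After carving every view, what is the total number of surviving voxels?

|visual hull| = 24

start: 4×4×4 = 64 voxels
step 1: project along x, AND mask (10/16) → |grid| = 40
step 2: project along z, AND mask (14/16) → |grid| = 34
step 3: project along y, AND mask (12/16) → |grid| = 24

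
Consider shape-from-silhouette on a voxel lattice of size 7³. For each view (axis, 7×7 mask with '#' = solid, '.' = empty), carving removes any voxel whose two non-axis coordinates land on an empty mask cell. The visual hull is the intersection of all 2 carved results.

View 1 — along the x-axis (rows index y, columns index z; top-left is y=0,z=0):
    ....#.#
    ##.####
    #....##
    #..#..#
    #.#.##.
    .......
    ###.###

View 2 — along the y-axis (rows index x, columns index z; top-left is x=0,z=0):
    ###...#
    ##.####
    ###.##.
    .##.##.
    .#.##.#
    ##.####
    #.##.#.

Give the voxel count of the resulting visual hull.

|visual hull| = 113

full grid |V| = 343
[1] x-view keeps 24 columns → grid now 168
[2] y-view keeps 33 columns → grid now 113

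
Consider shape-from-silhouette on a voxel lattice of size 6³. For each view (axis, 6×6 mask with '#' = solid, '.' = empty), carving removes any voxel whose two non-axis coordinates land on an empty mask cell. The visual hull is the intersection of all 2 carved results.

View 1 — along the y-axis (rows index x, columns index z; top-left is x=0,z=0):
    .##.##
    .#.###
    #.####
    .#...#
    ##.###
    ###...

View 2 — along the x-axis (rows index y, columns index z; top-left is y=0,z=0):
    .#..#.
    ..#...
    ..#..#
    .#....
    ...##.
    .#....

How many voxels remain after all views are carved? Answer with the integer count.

full grid |V| = 216
V1 y: intersect with XZ mask (23 set) -- 138 left
V2 x: intersect with YZ mask (9 set) -- 37 left

remaining voxels: 37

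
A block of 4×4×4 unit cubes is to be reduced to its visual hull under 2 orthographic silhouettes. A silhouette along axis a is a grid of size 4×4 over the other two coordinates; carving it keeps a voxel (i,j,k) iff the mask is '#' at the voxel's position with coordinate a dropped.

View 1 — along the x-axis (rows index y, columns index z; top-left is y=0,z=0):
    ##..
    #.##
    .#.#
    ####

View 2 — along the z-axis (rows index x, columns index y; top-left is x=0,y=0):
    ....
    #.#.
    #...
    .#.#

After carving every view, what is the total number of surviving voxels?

initial block: 4^3 = 64
step 1: project along x, AND mask (11/16) → |grid| = 44
step 2: project along z, AND mask (5/16) → |grid| = 13

voxel count = 13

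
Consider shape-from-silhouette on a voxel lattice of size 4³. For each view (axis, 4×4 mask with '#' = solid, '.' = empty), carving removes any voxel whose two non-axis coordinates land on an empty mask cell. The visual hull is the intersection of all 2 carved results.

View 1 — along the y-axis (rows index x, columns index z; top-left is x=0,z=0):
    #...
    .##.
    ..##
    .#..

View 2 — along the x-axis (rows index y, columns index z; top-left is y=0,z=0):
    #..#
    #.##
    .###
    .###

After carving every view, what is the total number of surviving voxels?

remaining voxels: 16

before carving: 64 voxels (4×4×4)
[1] y-view keeps 6 columns → grid now 24
[2] x-view keeps 11 columns → grid now 16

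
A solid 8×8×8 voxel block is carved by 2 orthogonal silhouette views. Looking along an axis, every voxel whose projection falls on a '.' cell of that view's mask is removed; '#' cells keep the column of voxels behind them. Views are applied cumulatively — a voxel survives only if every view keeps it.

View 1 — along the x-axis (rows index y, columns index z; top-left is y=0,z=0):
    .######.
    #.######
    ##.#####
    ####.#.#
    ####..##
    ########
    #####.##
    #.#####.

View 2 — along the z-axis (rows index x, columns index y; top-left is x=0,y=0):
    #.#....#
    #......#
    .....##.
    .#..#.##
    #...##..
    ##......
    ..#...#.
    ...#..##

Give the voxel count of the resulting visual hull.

full grid |V| = 512
[1] x-view keeps 53 columns → grid now 424
[2] z-view keeps 21 columns → grid now 138

voxel count = 138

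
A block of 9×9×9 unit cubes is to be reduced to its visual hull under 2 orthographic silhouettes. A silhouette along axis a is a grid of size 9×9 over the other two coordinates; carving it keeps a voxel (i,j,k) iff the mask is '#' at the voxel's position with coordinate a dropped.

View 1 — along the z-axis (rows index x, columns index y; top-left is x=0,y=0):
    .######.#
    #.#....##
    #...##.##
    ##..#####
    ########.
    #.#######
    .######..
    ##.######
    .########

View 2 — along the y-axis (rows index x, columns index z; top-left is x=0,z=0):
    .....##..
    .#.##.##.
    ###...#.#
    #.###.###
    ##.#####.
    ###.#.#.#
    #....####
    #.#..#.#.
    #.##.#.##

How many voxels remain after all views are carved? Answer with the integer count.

start: 9×9×9 = 729 voxels
  1. axis=2 (XY plane), |mask|=61  ⇒  voxels=549
  2. axis=1 (XZ plane), |mask|=47  ⇒  voxels=322

322 voxels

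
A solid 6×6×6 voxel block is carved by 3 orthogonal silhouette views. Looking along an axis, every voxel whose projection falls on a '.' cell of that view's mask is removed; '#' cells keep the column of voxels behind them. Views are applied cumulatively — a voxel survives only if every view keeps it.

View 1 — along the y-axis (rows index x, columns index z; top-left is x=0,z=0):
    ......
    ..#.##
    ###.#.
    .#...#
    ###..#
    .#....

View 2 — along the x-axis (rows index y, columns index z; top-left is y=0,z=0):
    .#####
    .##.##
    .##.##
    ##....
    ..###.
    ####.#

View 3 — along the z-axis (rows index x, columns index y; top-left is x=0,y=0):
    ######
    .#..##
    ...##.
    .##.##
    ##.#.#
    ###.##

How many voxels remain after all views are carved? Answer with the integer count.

start: 6×6×6 = 216 voxels
  1. axis=1 (XZ plane), |mask|=14  ⇒  voxels=84
  2. axis=0 (YZ plane), |mask|=23  ⇒  voxels=59
  3. axis=2 (XY plane), |mask|=24  ⇒  voxels=33

voxel count = 33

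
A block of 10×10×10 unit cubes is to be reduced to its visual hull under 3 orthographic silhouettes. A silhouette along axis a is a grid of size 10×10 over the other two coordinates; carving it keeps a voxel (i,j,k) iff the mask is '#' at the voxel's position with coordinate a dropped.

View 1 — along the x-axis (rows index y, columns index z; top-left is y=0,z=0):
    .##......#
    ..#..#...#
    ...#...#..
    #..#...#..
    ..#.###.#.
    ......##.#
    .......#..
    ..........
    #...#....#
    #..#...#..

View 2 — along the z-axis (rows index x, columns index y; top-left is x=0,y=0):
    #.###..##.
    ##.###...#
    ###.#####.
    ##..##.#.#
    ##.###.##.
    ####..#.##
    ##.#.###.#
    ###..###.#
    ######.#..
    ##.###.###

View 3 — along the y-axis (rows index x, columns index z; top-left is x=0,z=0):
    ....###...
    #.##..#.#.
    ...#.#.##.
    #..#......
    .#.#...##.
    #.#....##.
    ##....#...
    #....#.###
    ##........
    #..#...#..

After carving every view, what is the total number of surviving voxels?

|visual hull| = 60

start: 10×10×10 = 1000 voxels
after view 1 [x-axis, 26 of 100 cells solid] → remaining = 260
after view 2 [z-axis, 69 of 100 cells solid] → remaining = 184
after view 3 [y-axis, 35 of 100 cells solid] → remaining = 60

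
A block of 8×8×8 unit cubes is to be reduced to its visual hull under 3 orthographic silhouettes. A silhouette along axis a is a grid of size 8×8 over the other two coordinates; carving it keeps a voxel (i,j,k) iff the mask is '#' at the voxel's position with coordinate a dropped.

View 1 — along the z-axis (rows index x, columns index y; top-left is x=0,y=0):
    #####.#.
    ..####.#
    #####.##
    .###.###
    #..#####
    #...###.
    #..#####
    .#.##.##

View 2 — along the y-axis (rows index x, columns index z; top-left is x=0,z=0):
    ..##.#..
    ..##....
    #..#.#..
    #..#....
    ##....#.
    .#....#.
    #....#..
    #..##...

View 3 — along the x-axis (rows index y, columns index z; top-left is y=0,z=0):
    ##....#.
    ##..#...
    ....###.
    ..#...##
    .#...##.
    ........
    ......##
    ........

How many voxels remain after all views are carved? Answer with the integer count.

|visual hull| = 25

before carving: 512 voxels (8×8×8)
carve view 1 (along z, XY-mask fill 45/64): 360 voxels remain
carve view 2 (along y, XZ-mask fill 20/64): 114 voxels remain
carve view 3 (along x, YZ-mask fill 17/64): 25 voxels remain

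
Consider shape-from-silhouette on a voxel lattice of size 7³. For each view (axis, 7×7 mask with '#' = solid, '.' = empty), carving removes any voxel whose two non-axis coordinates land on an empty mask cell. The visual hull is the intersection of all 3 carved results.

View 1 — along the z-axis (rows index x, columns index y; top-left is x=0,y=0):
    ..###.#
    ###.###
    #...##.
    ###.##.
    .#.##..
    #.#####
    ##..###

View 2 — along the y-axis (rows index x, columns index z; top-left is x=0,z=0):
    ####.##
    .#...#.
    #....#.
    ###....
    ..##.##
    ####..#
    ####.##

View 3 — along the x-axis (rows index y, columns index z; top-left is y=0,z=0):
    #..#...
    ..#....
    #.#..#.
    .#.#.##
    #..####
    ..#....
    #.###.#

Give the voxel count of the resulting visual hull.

|visual hull| = 60

full grid |V| = 343
after view 1 [z-axis, 32 of 49 cells solid] → remaining = 224
after view 2 [y-axis, 28 of 49 cells solid] → remaining = 129
after view 3 [x-axis, 21 of 49 cells solid] → remaining = 60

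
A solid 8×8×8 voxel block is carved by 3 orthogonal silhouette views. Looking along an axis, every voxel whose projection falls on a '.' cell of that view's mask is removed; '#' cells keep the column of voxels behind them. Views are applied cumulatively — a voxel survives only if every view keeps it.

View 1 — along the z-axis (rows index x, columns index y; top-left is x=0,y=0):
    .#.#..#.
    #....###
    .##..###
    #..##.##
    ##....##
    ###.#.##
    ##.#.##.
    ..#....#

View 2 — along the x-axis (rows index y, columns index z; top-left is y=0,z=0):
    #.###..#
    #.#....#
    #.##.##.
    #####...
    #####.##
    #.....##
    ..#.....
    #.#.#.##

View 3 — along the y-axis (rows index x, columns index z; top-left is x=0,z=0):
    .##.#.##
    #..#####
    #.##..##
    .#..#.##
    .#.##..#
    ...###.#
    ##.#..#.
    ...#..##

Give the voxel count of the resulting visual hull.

voxel count = 72

initial block: 8^3 = 512
step 1: project along z, AND mask (34/64) → |grid| = 272
step 2: project along x, AND mask (34/64) → |grid| = 130
step 3: project along y, AND mask (35/64) → |grid| = 72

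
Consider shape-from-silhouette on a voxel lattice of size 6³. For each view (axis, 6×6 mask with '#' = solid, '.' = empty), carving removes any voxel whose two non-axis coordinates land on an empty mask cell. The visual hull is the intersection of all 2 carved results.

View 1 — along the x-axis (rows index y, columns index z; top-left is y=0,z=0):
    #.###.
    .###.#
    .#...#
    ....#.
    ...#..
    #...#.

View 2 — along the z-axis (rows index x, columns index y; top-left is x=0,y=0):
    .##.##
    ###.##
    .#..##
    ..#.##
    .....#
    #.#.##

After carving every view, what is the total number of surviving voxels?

voxel count = 45

before carving: 216 voxels (6×6×6)
carve view 1 (along x, YZ-mask fill 14/36): 84 voxels remain
carve view 2 (along z, XY-mask fill 20/36): 45 voxels remain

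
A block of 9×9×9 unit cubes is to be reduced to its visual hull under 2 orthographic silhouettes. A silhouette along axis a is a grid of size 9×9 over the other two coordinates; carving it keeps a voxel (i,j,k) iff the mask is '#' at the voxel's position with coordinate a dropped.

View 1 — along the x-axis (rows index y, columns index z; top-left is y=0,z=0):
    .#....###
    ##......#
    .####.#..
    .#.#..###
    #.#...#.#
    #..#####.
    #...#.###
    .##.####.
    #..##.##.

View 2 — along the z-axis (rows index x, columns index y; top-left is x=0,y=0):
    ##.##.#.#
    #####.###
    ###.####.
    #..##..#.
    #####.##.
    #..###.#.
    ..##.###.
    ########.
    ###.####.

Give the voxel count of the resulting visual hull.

270 voxels

full grid |V| = 729
  1. axis=0 (YZ plane), |mask|=43  ⇒  voxels=387
  2. axis=2 (XY plane), |mask|=57  ⇒  voxels=270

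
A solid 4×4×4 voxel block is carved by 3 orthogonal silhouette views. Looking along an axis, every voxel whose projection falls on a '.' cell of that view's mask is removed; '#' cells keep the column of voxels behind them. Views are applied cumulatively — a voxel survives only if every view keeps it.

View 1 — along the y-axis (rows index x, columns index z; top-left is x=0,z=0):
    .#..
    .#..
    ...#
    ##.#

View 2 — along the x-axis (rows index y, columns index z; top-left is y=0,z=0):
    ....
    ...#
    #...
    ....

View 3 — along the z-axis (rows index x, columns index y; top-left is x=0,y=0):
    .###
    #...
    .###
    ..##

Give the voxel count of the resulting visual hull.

before carving: 64 voxels (4×4×4)
  1. axis=1 (XZ plane), |mask|=6  ⇒  voxels=24
  2. axis=0 (YZ plane), |mask|=2  ⇒  voxels=3
  3. axis=2 (XY plane), |mask|=9  ⇒  voxels=2

remaining voxels: 2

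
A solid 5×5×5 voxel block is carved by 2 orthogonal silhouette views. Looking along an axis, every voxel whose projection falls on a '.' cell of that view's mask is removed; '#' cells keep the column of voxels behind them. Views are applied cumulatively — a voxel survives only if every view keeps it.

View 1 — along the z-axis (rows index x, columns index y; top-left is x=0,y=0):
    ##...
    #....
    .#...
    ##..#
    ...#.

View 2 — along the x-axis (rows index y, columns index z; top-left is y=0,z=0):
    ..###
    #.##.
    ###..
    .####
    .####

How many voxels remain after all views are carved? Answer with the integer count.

26 voxels

before carving: 125 voxels (5×5×5)
[1] z-view keeps 8 columns → grid now 40
[2] x-view keeps 17 columns → grid now 26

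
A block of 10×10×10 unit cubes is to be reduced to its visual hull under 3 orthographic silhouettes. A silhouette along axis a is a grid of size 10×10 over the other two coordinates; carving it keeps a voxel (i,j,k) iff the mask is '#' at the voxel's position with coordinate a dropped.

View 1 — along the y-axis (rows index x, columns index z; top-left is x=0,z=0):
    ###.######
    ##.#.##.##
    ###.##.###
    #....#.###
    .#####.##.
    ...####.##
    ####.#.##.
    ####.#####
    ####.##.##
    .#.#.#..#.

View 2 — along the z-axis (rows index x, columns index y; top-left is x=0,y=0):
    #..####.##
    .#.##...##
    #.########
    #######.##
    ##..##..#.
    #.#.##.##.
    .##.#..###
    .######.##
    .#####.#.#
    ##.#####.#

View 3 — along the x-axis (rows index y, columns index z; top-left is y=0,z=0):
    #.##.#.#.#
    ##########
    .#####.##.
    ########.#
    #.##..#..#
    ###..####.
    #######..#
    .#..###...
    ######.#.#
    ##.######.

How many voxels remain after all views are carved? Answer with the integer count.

remaining voxels: 347

full grid |V| = 1000
V1 y: intersect with XZ mask (70 set) -- 700 left
V2 z: intersect with XY mask (70 set) -- 488 left
V3 x: intersect with YZ mask (72 set) -- 347 left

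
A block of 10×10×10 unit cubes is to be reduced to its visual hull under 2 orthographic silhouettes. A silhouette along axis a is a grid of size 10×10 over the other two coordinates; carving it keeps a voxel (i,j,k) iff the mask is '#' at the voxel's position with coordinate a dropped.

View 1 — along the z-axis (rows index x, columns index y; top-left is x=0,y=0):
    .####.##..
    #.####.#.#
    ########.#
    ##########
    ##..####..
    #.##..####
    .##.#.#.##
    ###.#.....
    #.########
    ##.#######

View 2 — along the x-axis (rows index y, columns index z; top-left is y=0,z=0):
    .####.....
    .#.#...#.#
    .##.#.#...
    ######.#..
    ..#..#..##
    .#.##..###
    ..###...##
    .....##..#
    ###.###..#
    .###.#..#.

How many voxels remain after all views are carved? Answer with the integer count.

before carving: 1000 voxels (10×10×10)
  1. axis=2 (XY plane), |mask|=73  ⇒  voxels=730
  2. axis=0 (YZ plane), |mask|=49  ⇒  voxels=347

voxel count = 347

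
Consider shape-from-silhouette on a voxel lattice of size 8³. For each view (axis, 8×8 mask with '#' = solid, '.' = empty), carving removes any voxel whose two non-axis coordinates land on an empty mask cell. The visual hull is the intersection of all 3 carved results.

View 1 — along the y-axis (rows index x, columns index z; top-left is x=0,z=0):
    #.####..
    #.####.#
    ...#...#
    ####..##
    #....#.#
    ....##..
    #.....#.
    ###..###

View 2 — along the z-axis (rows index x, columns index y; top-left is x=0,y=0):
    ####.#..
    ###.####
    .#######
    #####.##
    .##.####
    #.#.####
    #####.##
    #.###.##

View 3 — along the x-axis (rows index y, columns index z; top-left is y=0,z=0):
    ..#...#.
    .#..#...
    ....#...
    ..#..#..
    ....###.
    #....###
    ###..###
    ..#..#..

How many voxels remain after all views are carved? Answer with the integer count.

|visual hull| = 66

start: 8×8×8 = 512 voxels
step 1: project along y, AND mask (32/64) → |grid| = 256
step 2: project along z, AND mask (51/64) → |grid| = 203
step 3: project along x, AND mask (22/64) → |grid| = 66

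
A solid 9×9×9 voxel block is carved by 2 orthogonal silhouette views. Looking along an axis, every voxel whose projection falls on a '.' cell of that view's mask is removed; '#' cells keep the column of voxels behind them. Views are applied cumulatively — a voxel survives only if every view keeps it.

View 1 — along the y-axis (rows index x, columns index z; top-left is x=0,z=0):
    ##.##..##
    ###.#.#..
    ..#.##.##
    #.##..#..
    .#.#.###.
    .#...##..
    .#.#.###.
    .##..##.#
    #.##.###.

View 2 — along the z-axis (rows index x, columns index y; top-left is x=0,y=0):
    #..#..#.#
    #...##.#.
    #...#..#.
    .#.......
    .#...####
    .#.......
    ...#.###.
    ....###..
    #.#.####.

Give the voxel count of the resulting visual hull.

|visual hull| = 162

full grid |V| = 729
V1 y: intersect with XZ mask (44 set) -- 396 left
V2 z: intersect with XY mask (31 set) -- 162 left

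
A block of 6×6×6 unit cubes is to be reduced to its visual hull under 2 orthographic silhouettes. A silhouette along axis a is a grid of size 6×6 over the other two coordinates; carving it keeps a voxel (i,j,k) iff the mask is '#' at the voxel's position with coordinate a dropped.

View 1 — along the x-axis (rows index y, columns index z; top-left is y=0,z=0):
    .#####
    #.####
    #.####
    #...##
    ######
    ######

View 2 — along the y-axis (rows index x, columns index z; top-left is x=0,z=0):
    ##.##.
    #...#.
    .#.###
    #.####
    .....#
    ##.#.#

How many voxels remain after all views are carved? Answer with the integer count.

|visual hull| = 102

initial block: 6^3 = 216
step 1: project along x, AND mask (30/36) → |grid| = 180
step 2: project along y, AND mask (20/36) → |grid| = 102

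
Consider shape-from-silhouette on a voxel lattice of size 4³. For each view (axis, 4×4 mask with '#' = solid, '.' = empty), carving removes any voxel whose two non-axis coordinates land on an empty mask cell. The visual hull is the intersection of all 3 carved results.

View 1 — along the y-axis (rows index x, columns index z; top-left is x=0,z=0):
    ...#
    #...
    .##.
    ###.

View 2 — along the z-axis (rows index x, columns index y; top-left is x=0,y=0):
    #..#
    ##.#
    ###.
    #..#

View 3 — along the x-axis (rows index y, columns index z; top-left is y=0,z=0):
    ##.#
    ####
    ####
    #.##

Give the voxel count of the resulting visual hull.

before carving: 64 voxels (4×4×4)
  1. axis=1 (XZ plane), |mask|=7  ⇒  voxels=28
  2. axis=2 (XY plane), |mask|=10  ⇒  voxels=17
  3. axis=0 (YZ plane), |mask|=14  ⇒  voxels=14

voxel count = 14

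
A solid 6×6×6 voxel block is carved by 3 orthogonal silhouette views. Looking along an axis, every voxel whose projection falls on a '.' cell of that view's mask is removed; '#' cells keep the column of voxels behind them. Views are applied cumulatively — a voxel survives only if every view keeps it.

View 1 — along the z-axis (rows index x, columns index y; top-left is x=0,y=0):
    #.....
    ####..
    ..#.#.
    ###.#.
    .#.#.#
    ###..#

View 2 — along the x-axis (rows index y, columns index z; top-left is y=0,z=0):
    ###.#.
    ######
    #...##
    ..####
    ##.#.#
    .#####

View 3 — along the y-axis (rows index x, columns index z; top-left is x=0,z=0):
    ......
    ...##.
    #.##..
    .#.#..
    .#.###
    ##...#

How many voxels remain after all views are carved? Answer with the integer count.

before carving: 216 voxels (6×6×6)
carve view 1 (along z, XY-mask fill 18/36): 108 voxels remain
carve view 2 (along x, YZ-mask fill 26/36): 78 voxels remain
carve view 3 (along y, XZ-mask fill 14/36): 34 voxels remain

34 voxels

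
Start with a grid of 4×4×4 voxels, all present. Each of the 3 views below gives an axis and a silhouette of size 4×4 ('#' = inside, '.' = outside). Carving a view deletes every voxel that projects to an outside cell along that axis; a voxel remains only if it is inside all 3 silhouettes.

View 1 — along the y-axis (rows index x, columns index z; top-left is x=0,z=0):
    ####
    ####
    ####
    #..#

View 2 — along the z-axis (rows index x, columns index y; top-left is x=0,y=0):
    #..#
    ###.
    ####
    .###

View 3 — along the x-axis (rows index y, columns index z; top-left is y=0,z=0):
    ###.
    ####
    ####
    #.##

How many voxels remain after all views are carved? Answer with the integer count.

initial block: 4^3 = 64
after view 1 [y-axis, 14 of 16 cells solid] → remaining = 56
after view 2 [z-axis, 12 of 16 cells solid] → remaining = 42
after view 3 [x-axis, 14 of 16 cells solid] → remaining = 37

voxel count = 37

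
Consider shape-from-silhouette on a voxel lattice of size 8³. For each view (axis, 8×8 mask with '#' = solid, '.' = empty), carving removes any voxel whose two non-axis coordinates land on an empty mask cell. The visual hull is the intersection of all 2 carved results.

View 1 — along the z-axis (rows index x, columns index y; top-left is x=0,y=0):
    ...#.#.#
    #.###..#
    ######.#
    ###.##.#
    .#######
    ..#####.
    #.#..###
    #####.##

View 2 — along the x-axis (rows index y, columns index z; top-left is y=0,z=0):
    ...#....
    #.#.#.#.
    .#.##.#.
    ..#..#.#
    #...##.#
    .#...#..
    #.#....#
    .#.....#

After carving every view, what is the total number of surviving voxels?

full grid |V| = 512
V1 z: intersect with XY mask (45 set) -- 360 left
V2 x: intersect with YZ mask (23 set) -- 129 left

remaining voxels: 129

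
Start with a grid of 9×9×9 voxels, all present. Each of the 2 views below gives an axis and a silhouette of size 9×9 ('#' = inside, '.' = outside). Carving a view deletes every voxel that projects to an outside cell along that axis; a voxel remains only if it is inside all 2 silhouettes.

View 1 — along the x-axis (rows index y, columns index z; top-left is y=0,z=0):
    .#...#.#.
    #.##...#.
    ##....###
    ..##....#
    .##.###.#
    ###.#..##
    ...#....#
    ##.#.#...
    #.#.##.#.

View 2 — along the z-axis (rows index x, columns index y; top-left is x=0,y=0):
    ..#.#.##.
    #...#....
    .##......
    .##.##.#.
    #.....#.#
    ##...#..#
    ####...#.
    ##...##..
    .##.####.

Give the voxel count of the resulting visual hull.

voxel count = 149

full grid |V| = 729
after view 1 [x-axis, 38 of 81 cells solid] → remaining = 342
after view 2 [z-axis, 35 of 81 cells solid] → remaining = 149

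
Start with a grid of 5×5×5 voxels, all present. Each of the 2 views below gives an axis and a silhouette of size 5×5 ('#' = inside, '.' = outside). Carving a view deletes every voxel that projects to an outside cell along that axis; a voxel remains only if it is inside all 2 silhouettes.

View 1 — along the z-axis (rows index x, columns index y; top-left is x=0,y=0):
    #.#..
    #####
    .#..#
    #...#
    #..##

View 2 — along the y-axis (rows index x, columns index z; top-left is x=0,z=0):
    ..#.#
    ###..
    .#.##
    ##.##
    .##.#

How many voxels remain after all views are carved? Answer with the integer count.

start: 5×5×5 = 125 voxels
V1 z: intersect with XY mask (14 set) -- 70 left
V2 y: intersect with XZ mask (15 set) -- 42 left

remaining voxels: 42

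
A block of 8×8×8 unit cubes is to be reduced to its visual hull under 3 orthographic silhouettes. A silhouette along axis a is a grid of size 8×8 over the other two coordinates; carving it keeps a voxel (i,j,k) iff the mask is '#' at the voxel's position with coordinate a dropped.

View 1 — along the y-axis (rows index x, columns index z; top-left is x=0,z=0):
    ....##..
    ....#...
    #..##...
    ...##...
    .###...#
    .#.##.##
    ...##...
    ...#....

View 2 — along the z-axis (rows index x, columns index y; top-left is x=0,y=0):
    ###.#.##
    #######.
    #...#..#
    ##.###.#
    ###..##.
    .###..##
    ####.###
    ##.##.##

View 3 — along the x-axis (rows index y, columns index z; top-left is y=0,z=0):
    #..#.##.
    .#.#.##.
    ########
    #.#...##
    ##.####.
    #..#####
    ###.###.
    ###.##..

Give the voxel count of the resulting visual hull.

remaining voxels: 65

before carving: 512 voxels (8×8×8)
  1. axis=1 (XZ plane), |mask|=20  ⇒  voxels=160
  2. axis=2 (XY plane), |mask|=45  ⇒  voxels=105
  3. axis=0 (YZ plane), |mask|=43  ⇒  voxels=65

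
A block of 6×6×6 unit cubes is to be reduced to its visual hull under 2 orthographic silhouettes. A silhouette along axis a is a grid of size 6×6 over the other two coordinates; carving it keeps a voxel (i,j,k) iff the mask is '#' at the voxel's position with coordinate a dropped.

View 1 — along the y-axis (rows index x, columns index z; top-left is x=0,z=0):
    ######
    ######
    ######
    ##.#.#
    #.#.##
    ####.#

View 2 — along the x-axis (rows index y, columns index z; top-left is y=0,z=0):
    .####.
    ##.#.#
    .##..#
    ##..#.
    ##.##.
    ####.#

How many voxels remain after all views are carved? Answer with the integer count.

119 voxels

start: 6×6×6 = 216 voxels
step 1: project along y, AND mask (31/36) → |grid| = 186
step 2: project along x, AND mask (23/36) → |grid| = 119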